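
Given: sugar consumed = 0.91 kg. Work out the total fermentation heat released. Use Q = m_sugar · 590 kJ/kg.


Q = 0.91 · 590

536.9000 kJ


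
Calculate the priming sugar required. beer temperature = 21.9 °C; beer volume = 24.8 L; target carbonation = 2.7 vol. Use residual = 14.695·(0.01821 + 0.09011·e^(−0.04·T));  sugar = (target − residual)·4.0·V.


residual = 14.695·(0.01821 + 0.09011·e^(−0.04·21.9)) = 0.8190
sugar = (2.7 − 0.8190)·4.0·24.8

186.5913 g


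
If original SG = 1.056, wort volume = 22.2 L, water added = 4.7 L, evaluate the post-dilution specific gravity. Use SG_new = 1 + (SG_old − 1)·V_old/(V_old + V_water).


pts = (1.056 − 1)·1000·22.2/(22.2 + 4.7) = 46.2156
SG_new = 1 + 46.2156/1000

1.0462


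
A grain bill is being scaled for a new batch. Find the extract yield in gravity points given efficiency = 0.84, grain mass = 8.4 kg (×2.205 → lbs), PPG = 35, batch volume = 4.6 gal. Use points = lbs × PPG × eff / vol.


lbs = 8.4 × 2.205 = 18.5220
points = 18.5220 × 35 × 0.84 / 4.6

118.3797 points


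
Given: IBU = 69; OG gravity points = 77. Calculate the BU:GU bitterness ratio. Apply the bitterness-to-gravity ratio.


BU:GU = IBU / OG_points
BU:GU = 69 / 77

0.8961


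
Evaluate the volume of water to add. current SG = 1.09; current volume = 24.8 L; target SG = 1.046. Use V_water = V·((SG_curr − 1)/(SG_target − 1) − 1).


V_water = 24.8·((1.09 − 1)/(1.046 − 1) − 1)

23.7217 L


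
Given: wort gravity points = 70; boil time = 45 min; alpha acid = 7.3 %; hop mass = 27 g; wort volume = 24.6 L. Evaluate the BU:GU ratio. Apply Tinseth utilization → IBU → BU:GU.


U = 1.65·0.000125^(GP/1000)·(1−e^(−0.04t))/4.15;  IBU = (α/100)·m·U·1000/V;  BU:GU = IBU/GP
U = 1.65·0.000125^(70/1000)·(1−e^(−0.04·45))/4.15 = 0.1769
IBU = (7.3/100)·27·0.1769·1000/24.6 = 14.1743
BU:GU = 14.1743/70

0.2025


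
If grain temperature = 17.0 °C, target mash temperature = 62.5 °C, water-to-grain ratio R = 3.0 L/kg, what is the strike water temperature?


T_strike = (0.41/R)·(T_mash − T_grain) + T_mash
T_strike = (0.41/3.0)·(62.5 − 17.0) + 62.5

68.7183 °C


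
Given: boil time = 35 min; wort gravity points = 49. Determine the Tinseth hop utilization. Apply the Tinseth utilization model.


U = 1.65·0.000125^(GP/1000) · (1 − e^(−0.04·t))/4.15
bigness = 1.65·0.000125^(49/1000) = 1.0623
boil_factor = (1 − e^(−0.04·35))/4.15 = 0.1815
U = 1.0623 · 0.1815

0.1928


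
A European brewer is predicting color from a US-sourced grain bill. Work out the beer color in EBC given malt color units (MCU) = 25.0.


SRM = 1.4922·MCU^0.6859;  EBC = SRM·1.97
SRM = 1.4922·25.0^0.6859 = 13.5729
EBC = 13.5729·1.97

26.7387 EBC


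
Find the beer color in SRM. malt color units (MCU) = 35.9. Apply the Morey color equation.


SRM = 1.4922 · MCU^0.6859
SRM = 1.4922 · 35.9^0.6859

17.3967 SRM


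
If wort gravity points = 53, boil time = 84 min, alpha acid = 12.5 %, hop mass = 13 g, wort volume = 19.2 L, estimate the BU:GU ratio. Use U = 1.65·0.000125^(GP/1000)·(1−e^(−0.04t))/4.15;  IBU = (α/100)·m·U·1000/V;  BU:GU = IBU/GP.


U = 1.65·0.000125^(53/1000)·(1−e^(−0.04·84))/4.15 = 0.2384
IBU = (12.5/100)·13·0.2384·1000/19.2 = 20.1730
BU:GU = 20.1730/53

0.3806


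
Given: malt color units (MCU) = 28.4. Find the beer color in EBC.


SRM = 1.4922·MCU^0.6859;  EBC = SRM·1.97
SRM = 1.4922·28.4^0.6859 = 14.8135
EBC = 14.8135·1.97

29.1826 EBC


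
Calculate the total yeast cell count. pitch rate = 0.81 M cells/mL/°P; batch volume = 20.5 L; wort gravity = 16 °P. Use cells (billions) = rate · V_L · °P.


cells = 0.81 · 20.5 · 16

265.6800 billion cells


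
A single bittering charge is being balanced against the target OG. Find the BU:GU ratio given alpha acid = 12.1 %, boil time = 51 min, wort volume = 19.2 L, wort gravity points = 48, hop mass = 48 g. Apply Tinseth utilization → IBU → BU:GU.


U = 1.65·0.000125^(GP/1000)·(1−e^(−0.04t))/4.15;  IBU = (α/100)·m·U·1000/V;  BU:GU = IBU/GP
U = 1.65·0.000125^(48/1000)·(1−e^(−0.04·51))/4.15 = 0.2247
IBU = (12.1/100)·48·0.2247·1000/19.2 = 67.9701
BU:GU = 67.9701/48

1.4160


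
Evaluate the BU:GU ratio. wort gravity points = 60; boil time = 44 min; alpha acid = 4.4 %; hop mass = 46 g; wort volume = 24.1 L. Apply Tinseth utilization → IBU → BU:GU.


U = 1.65·0.000125^(GP/1000)·(1−e^(−0.04t))/4.15;  IBU = (α/100)·m·U·1000/V;  BU:GU = IBU/GP
U = 1.65·0.000125^(60/1000)·(1−e^(−0.04·44))/4.15 = 0.1920
IBU = (4.4/100)·46·0.1920·1000/24.1 = 16.1232
BU:GU = 16.1232/60

0.2687


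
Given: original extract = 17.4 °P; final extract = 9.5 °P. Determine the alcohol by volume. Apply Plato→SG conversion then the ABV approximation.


SG = 259/(259 − P);  ABV = (OG − FG)·131.25
OG = 259/(259 − 17.4) = 1.0720
FG = 259/(259 − 9.5) = 1.0381
ABV = (1.0720 − 1.0381)·131.25

4.4551 % ABV


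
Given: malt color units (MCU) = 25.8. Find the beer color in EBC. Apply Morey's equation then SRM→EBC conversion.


SRM = 1.4922·MCU^0.6859;  EBC = SRM·1.97
SRM = 1.4922·25.8^0.6859 = 13.8694
EBC = 13.8694·1.97

27.3227 EBC


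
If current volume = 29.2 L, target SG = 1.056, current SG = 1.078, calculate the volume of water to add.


V_water = V·((SG_curr − 1)/(SG_target − 1) − 1)
V_water = 29.2·((1.078 − 1)/(1.056 − 1) − 1)

11.4714 L


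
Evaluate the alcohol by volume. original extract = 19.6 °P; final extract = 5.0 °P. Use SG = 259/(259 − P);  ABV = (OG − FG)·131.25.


OG = 259/(259 − 19.6) = 1.0819
FG = 259/(259 − 5.0) = 1.0197
ABV = (1.0819 − 1.0197)·131.25

8.1620 % ABV


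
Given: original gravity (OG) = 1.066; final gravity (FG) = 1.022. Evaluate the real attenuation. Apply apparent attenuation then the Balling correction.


AA = (OG−FG)/(OG−1)·100;  RA = AA·0.8192
AA = (1.066 − 1.022)/(1.066 − 1)·100 = 66.6667
RA = 66.6667·0.8192

54.6133 %


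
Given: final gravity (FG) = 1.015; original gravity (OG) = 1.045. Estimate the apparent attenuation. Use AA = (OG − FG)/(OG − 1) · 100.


AA = (1.045 − 1.015)/(1.045 − 1) · 100

66.6667 %


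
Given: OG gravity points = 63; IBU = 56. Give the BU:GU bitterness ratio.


BU:GU = IBU / OG_points
BU:GU = 56 / 63

0.8889


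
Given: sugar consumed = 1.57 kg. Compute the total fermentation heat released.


Q = m_sugar · 590 kJ/kg
Q = 1.57 · 590

926.3000 kJ


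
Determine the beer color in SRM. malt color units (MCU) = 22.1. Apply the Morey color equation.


SRM = 1.4922 · MCU^0.6859
SRM = 1.4922 · 22.1^0.6859

12.4723 SRM


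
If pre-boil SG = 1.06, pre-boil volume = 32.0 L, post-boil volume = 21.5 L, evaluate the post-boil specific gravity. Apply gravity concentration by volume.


SG_post = 1 + (SG_pre − 1)·V_pre/V_post
pts_pre = (1.06 − 1)·1000 = 60.0000
pts_post = 60.0000·32.0/21.5 = 89.3023
SG_post = 1 + 89.3023/1000

1.0893


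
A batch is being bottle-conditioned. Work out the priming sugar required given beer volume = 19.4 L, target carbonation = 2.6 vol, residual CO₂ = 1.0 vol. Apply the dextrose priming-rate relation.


sugar = (target − residual)·4.0·V
sugar = (2.6 − 1.0)·4.0·19.4

124.1600 g


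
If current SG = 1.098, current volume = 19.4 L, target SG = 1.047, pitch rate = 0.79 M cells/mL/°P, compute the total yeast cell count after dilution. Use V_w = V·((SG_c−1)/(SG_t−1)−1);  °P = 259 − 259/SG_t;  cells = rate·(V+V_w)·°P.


V_w = 19.4·((1.098−1)/(1.047−1)−1) = 21.0511
V_final = 19.4 + 21.0511 = 40.4511
°P = 259 − 259/1.047 = 11.6266
cells = 0.79·40.4511·11.6266

371.5421 billion cells


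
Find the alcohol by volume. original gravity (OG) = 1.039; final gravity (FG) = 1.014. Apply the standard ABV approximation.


ABV = (OG − FG) · 131.25
ABV = (1.039 − 1.014) · 131.25

3.2812 % ABV


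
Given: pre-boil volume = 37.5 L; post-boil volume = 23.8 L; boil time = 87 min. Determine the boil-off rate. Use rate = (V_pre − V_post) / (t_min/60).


rate = (37.5 − 23.8) / (87/60)

9.4483 L/hr


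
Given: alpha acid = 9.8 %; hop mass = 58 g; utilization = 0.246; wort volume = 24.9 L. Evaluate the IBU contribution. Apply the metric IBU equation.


IBU = (α/100)·mass·U·1000 / V
IBU = (9.8/100)·58·0.246·1000 / 24.9

56.1552 IBU


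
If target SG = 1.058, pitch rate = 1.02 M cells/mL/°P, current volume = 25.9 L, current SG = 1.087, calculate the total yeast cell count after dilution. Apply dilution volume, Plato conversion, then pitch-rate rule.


V_w = V·((SG_c−1)/(SG_t−1)−1);  °P = 259 − 259/SG_t;  cells = rate·(V+V_w)·°P
V_w = 25.9·((1.087−1)/(1.058−1)−1) = 12.9500
V_final = 25.9 + 12.9500 = 38.8500
°P = 259 − 259/1.058 = 14.1985
cells = 1.02·38.8500·14.1985

562.6435 billion cells


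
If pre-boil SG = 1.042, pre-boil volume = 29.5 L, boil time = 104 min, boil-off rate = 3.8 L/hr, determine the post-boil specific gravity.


V_post = V_pre − rate·(t/60);  SG_post = 1 + (SG_pre−1)·V_pre/V_post
V_post = 29.5 − 3.8·(104/60) = 22.9133
SG_post = 1 + (1.042 − 1)·29.5/22.9133

1.0541


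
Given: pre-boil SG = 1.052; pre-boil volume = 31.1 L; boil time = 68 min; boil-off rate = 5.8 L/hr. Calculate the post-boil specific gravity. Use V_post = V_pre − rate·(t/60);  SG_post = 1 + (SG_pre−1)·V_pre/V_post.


V_post = 31.1 − 5.8·(68/60) = 24.5267
SG_post = 1 + (1.052 − 1)·31.1/24.5267

1.0659


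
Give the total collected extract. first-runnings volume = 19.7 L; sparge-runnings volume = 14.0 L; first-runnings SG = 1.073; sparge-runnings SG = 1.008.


total = Σ (SG_i − 1)·1000·V_i
first = (1.073 − 1)·1000·19.7 = 1438.1000
sparge = (1.008 − 1)·1000·14.0 = 112.0000
total = 1438.1000 + 112.0000

1550.1000 gravity·L


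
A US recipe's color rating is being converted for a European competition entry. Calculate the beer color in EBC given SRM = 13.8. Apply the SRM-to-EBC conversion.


EBC = SRM · 1.97
EBC = 13.8 · 1.97

27.1860 EBC


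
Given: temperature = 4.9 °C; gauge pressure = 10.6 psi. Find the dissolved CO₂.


vols = (P + 14.695)·(0.01821 + 0.09011·e^(−0.04·T))
vols = (10.6 + 14.695)·(0.01821 + 0.09011·e^(−0.04·4.9))

2.3343 volumes


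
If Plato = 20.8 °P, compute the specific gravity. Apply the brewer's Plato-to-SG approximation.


SG = 259/(259 − P)
SG = 259/(259 − 20.8)

1.0873


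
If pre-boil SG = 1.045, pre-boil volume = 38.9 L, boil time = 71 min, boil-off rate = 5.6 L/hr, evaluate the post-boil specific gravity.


V_post = V_pre − rate·(t/60);  SG_post = 1 + (SG_pre−1)·V_pre/V_post
V_post = 38.9 − 5.6·(71/60) = 32.2733
SG_post = 1 + (1.045 − 1)·38.9/32.2733

1.0542


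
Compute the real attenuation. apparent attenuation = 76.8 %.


RA = AA · 0.8192
RA = 76.8 · 0.8192

62.9146 %


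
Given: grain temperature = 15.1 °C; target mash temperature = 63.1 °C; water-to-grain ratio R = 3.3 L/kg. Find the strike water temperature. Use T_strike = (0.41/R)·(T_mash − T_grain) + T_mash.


T_strike = (0.41/3.3)·(63.1 − 15.1) + 63.1

69.0636 °C


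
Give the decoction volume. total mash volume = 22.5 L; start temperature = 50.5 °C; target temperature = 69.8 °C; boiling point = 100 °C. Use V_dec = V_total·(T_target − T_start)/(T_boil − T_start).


V_dec = 22.5·(69.8 − 50.5)/(100 − 50.5)

8.7727 L


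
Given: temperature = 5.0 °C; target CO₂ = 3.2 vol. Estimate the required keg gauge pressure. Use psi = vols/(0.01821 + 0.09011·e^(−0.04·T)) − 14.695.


psi = 3.2/(0.01821 + 0.09011·e^(−0.04·5.0)) − 14.695

20.0930 psi


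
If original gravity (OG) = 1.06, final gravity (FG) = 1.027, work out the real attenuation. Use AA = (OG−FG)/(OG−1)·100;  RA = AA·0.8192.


AA = (1.06 − 1.027)/(1.06 − 1)·100 = 55.0000
RA = 55.0000·0.8192

45.0560 %


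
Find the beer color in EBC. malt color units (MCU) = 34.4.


SRM = 1.4922·MCU^0.6859;  EBC = SRM·1.97
SRM = 1.4922·34.4^0.6859 = 16.8948
EBC = 16.8948·1.97

33.2827 EBC


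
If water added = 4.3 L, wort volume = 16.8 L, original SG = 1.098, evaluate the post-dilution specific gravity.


SG_new = 1 + (SG_old − 1)·V_old/(V_old + V_water)
pts = (1.098 − 1)·1000·16.8/(16.8 + 4.3) = 78.0284
SG_new = 1 + 78.0284/1000

1.0780


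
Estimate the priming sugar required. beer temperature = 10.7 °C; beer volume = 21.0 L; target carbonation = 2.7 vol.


residual = 14.695·(0.01821 + 0.09011·e^(−0.04·T));  sugar = (target − residual)·4.0·V
residual = 14.695·(0.01821 + 0.09011·e^(−0.04·10.7)) = 1.1307
sugar = (2.7 − 1.1307)·4.0·21.0

131.8210 g


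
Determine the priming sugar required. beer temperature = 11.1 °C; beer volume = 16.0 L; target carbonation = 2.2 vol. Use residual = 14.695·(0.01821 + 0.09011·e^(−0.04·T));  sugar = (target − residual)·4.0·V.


residual = 14.695·(0.01821 + 0.09011·e^(−0.04·11.1)) = 1.1170
sugar = (2.2 − 1.1170)·4.0·16.0

69.3118 g


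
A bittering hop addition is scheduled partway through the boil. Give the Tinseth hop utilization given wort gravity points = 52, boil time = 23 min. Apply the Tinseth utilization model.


U = 1.65·0.000125^(GP/1000) · (1 − e^(−0.04·t))/4.15
bigness = 1.65·0.000125^(52/1000) = 1.0340
boil_factor = (1 − e^(−0.04·23))/4.15 = 0.1449
U = 1.0340 · 0.1449

0.1499


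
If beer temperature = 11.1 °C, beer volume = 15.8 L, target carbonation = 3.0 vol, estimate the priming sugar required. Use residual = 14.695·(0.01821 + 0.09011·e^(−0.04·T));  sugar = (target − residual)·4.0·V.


residual = 14.695·(0.01821 + 0.09011·e^(−0.04·11.1)) = 1.1170
sugar = (3.0 − 1.1170)·4.0·15.8

119.0054 g


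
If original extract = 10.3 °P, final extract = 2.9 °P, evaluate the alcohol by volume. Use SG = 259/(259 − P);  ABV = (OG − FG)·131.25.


OG = 259/(259 − 10.3) = 1.0414
FG = 259/(259 − 2.9) = 1.0113
ABV = (1.0414 − 1.0113)·131.25

3.9495 % ABV


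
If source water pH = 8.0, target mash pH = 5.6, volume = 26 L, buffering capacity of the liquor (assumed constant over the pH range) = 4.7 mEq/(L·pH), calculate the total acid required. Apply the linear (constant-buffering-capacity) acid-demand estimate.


acid = buffering capacity · (pH_source − pH_target) · V
acid = 4.7 · (8.0 − 5.6) · 26

293.2800 mEq


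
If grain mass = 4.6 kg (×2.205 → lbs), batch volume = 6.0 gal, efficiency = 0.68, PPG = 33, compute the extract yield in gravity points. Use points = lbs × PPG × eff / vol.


lbs = 4.6 × 2.205 = 10.1430
points = 10.1430 × 33 × 0.68 / 6.0

37.9348 points


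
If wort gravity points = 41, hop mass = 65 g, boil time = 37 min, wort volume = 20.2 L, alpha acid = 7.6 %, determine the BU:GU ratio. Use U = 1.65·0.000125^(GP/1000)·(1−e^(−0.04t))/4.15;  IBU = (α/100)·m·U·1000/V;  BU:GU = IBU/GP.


U = 1.65·0.000125^(41/1000)·(1−e^(−0.04·37))/4.15 = 0.2124
IBU = (7.6/100)·65·0.2124·1000/20.2 = 51.9524
BU:GU = 51.9524/41

1.2671


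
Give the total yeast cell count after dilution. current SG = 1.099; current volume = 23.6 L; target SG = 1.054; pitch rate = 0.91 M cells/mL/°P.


V_w = V·((SG_c−1)/(SG_t−1)−1);  °P = 259 − 259/SG_t;  cells = rate·(V+V_w)·°P
V_w = 23.6·((1.099−1)/(1.054−1)−1) = 19.6667
V_final = 23.6 + 19.6667 = 43.2667
°P = 259 − 259/1.054 = 13.2694
cells = 0.91·43.2667·13.2694

522.4536 billion cells


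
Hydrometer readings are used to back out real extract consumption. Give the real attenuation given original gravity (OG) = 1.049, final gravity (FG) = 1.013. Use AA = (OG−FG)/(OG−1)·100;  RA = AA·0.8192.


AA = (1.049 − 1.013)/(1.049 − 1)·100 = 73.4694
RA = 73.4694·0.8192

60.1861 %


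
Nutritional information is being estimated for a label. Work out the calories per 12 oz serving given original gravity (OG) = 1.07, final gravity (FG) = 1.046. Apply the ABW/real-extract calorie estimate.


ABW = (OG−FG)·131.25·0.79/FG;  °P = 259 − 259/SG (for OG→OE and FG→AE);  RE = 0.1808·OE + 0.8192·AE;  Cal = (6.9·ABW + 4·(RE−0.1))·FG·3.55
ABW = (1.07 − 1.046)·131.25·0.79/1.046 = 2.3791
OE = 259 − 259/1.07 = 16.9439 °P
AE = 259 − 259/1.046 = 11.3901 °P
RE = 0.1808·16.9439 + 0.8192·11.3901 = 12.3942 °P
Cal = (6.9·2.3791 + 4·(12.3942−0.1))·1.046·3.55

243.5640 kcal


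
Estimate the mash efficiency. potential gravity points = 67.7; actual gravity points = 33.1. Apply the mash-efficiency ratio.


efficiency = actual / potential × 100
efficiency = 33.1 / 67.7 × 100

48.8922 %


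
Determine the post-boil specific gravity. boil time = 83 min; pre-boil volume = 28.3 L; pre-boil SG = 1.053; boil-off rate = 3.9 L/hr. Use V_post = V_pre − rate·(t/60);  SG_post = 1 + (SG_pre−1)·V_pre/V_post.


V_post = 28.3 − 3.9·(83/60) = 22.9050
SG_post = 1 + (1.053 − 1)·28.3/22.9050

1.0655


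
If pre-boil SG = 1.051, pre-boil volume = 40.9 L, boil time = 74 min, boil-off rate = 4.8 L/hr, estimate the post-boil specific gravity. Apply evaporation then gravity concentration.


V_post = V_pre − rate·(t/60);  SG_post = 1 + (SG_pre−1)·V_pre/V_post
V_post = 40.9 − 4.8·(74/60) = 34.9800
SG_post = 1 + (1.051 − 1)·40.9/34.9800

1.0596


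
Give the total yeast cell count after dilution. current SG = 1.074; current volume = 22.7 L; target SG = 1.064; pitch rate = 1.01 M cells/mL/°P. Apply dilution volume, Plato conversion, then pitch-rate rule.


V_w = V·((SG_c−1)/(SG_t−1)−1);  °P = 259 − 259/SG_t;  cells = rate·(V+V_w)·°P
V_w = 22.7·((1.074−1)/(1.064−1)−1) = 3.5469
V_final = 22.7 + 3.5469 = 26.2469
°P = 259 − 259/1.064 = 15.5789
cells = 1.01·26.2469·15.5789

412.9877 billion cells


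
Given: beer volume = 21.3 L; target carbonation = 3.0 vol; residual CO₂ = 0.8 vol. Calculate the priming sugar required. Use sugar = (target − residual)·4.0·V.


sugar = (3.0 − 0.8)·4.0·21.3

187.4400 g


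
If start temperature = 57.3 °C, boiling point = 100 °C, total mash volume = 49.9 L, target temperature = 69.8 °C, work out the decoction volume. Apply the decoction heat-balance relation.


V_dec = V_total·(T_target − T_start)/(T_boil − T_start)
V_dec = 49.9·(69.8 − 57.3)/(100 − 57.3)

14.6077 L


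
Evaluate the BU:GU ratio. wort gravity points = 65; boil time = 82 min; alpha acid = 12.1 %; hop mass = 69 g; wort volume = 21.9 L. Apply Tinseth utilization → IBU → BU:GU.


U = 1.65·0.000125^(GP/1000)·(1−e^(−0.04t))/4.15;  IBU = (α/100)·m·U·1000/V;  BU:GU = IBU/GP
U = 1.65·0.000125^(65/1000)·(1−e^(−0.04·82))/4.15 = 0.2133
IBU = (12.1/100)·69·0.2133·1000/21.9 = 81.3333
BU:GU = 81.3333/65

1.2513


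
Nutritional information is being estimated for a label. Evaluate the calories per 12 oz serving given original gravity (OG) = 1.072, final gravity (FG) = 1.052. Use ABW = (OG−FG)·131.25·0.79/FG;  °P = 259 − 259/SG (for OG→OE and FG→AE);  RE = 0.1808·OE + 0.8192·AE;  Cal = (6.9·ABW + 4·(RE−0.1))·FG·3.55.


ABW = (1.072 − 1.052)·131.25·0.79/1.052 = 1.9712
OE = 259 − 259/1.072 = 17.3955 °P
AE = 259 − 259/1.052 = 12.8023 °P
RE = 0.1808·17.3955 + 0.8192·12.8023 = 13.6327 °P
Cal = (6.9·1.9712 + 4·(13.6327−0.1))·1.052·3.55

252.9540 kcal


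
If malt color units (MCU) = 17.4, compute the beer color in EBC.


SRM = 1.4922·MCU^0.6859;  EBC = SRM·1.97
SRM = 1.4922·17.4^0.6859 = 10.5857
EBC = 10.5857·1.97

20.8538 EBC


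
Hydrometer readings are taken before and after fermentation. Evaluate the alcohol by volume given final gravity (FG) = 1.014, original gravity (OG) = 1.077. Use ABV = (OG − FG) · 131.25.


ABV = (1.077 − 1.014) · 131.25

8.2687 % ABV


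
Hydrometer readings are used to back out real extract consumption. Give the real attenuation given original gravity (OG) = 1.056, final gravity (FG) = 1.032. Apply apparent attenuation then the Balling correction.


AA = (OG−FG)/(OG−1)·100;  RA = AA·0.8192
AA = (1.056 − 1.032)/(1.056 − 1)·100 = 42.8571
RA = 42.8571·0.8192

35.1086 %


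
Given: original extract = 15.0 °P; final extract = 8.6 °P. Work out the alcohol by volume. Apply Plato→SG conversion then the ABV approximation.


SG = 259/(259 − P);  ABV = (OG − FG)·131.25
OG = 259/(259 − 15.0) = 1.0615
FG = 259/(259 − 8.6) = 1.0343
ABV = (1.0615 − 1.0343)·131.25

3.5609 % ABV


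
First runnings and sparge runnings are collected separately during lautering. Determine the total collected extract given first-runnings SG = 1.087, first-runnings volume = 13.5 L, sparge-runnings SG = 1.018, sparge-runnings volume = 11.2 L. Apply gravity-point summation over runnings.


total = Σ (SG_i − 1)·1000·V_i
first = (1.087 − 1)·1000·13.5 = 1174.5000
sparge = (1.018 − 1)·1000·11.2 = 201.6000
total = 1174.5000 + 201.6000

1376.1000 gravity·L


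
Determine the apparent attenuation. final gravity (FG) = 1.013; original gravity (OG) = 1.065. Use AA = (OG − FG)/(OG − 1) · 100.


AA = (1.065 − 1.013)/(1.065 − 1) · 100

80.0000 %


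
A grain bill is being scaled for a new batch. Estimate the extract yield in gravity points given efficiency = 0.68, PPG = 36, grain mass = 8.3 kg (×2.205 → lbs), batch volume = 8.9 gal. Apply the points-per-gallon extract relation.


points = lbs × PPG × eff / vol
lbs = 8.3 × 2.205 = 18.3015
points = 18.3015 × 36 × 0.68 / 8.9

50.3394 points


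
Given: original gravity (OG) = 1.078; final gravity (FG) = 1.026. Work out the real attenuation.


AA = (OG−FG)/(OG−1)·100;  RA = AA·0.8192
AA = (1.078 − 1.026)/(1.078 − 1)·100 = 66.6667
RA = 66.6667·0.8192

54.6133 %


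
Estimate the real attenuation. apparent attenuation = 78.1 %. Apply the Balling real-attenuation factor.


RA = AA · 0.8192
RA = 78.1 · 0.8192

63.9795 %


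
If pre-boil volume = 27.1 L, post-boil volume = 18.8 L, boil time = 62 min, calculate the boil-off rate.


rate = (V_pre − V_post) / (t_min/60)
rate = (27.1 − 18.8) / (62/60)

8.0323 L/hr


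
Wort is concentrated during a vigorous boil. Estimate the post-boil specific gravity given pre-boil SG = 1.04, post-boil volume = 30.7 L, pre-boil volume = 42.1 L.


SG_post = 1 + (SG_pre − 1)·V_pre/V_post
pts_pre = (1.04 − 1)·1000 = 40.0000
pts_post = 40.0000·42.1/30.7 = 54.8534
SG_post = 1 + 54.8534/1000

1.0549


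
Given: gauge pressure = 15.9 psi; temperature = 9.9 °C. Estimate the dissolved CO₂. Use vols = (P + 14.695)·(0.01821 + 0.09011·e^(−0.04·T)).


vols = (15.9 + 14.695)·(0.01821 + 0.09011·e^(−0.04·9.9))

2.4126 volumes


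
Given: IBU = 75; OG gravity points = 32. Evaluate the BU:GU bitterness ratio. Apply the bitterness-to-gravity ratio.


BU:GU = IBU / OG_points
BU:GU = 75 / 32

2.3438


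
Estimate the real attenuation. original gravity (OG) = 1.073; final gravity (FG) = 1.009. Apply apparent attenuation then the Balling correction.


AA = (OG−FG)/(OG−1)·100;  RA = AA·0.8192
AA = (1.073 − 1.009)/(1.073 − 1)·100 = 87.6712
RA = 87.6712·0.8192

71.8203 %


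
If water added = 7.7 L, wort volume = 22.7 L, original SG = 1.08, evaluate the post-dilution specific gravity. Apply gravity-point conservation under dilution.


SG_new = 1 + (SG_old − 1)·V_old/(V_old + V_water)
pts = (1.08 − 1)·1000·22.7/(22.7 + 7.7) = 59.7368
SG_new = 1 + 59.7368/1000

1.0597


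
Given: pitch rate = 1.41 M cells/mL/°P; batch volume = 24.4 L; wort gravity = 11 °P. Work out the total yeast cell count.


cells (billions) = rate · V_L · °P
cells = 1.41 · 24.4 · 11

378.4440 billion cells


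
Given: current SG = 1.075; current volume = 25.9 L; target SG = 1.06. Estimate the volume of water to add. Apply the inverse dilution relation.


V_water = V·((SG_curr − 1)/(SG_target − 1) − 1)
V_water = 25.9·((1.075 − 1)/(1.06 − 1) − 1)

6.4750 L


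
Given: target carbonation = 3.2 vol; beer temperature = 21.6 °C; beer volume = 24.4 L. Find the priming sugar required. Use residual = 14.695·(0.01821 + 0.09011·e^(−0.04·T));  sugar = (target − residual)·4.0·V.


residual = 14.695·(0.01821 + 0.09011·e^(−0.04·21.6)) = 0.8257
sugar = (3.2 − 0.8257)·4.0·24.4

231.7321 g


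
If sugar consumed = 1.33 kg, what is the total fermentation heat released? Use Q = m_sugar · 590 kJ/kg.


Q = 1.33 · 590

784.7000 kJ


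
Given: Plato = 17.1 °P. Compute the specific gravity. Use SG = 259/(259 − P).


SG = 259/(259 − 17.1)

1.0707


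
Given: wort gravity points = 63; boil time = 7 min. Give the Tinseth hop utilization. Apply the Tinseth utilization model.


U = 1.65·0.000125^(GP/1000) · (1 − e^(−0.04·t))/4.15
bigness = 1.65·0.000125^(63/1000) = 0.9367
boil_factor = (1 − e^(−0.04·7))/4.15 = 0.0588
U = 0.9367 · 0.0588

0.0551


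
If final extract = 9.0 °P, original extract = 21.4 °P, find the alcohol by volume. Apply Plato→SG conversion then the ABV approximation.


SG = 259/(259 − P);  ABV = (OG − FG)·131.25
OG = 259/(259 − 21.4) = 1.0901
FG = 259/(259 − 9.0) = 1.0360
ABV = (1.0901 − 1.0360)·131.25

7.0963 % ABV


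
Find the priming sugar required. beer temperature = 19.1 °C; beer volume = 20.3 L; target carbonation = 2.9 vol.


residual = 14.695·(0.01821 + 0.09011·e^(−0.04·T));  sugar = (target − residual)·4.0·V
residual = 14.695·(0.01821 + 0.09011·e^(−0.04·19.1)) = 0.8844
sugar = (2.9 − 0.8844)·4.0·20.3

163.6674 g


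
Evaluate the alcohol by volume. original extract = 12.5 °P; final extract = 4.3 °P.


SG = 259/(259 − P);  ABV = (OG − FG)·131.25
OG = 259/(259 − 12.5) = 1.0507
FG = 259/(259 − 4.3) = 1.0169
ABV = (1.0507 − 1.0169)·131.25

4.4398 % ABV


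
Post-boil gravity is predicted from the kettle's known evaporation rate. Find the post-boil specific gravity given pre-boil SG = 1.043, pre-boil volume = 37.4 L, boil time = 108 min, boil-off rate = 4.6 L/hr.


V_post = V_pre − rate·(t/60);  SG_post = 1 + (SG_pre−1)·V_pre/V_post
V_post = 37.4 − 4.6·(108/60) = 29.1200
SG_post = 1 + (1.043 − 1)·37.4/29.1200

1.0552


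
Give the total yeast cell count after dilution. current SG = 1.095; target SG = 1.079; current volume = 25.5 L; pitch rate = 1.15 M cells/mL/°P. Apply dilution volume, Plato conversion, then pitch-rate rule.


V_w = V·((SG_c−1)/(SG_t−1)−1);  °P = 259 − 259/SG_t;  cells = rate·(V+V_w)·°P
V_w = 25.5·((1.095−1)/(1.079−1)−1) = 5.1646
V_final = 25.5 + 5.1646 = 30.6646
°P = 259 − 259/1.079 = 18.9629
cells = 1.15·30.6646·18.9629

668.7133 billion cells


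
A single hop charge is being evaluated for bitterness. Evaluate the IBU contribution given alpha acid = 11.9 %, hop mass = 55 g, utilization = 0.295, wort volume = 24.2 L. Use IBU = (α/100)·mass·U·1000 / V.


IBU = (11.9/100)·55·0.295·1000 / 24.2

79.7841 IBU


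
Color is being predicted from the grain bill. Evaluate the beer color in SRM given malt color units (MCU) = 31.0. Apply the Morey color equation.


SRM = 1.4922 · MCU^0.6859
SRM = 1.4922 · 31.0^0.6859

15.7308 SRM


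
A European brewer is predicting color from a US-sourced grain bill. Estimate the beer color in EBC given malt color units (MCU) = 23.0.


SRM = 1.4922·MCU^0.6859;  EBC = SRM·1.97
SRM = 1.4922·23.0^0.6859 = 12.8185
EBC = 12.8185·1.97

25.2524 EBC


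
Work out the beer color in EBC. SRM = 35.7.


EBC = SRM · 1.97
EBC = 35.7 · 1.97

70.3290 EBC


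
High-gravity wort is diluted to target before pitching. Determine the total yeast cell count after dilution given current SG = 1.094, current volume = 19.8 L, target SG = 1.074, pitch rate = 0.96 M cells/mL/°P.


V_w = V·((SG_c−1)/(SG_t−1)−1);  °P = 259 − 259/SG_t;  cells = rate·(V+V_w)·°P
V_w = 19.8·((1.094−1)/(1.074−1)−1) = 5.3514
V_final = 19.8 + 5.3514 = 25.1514
°P = 259 − 259/1.074 = 17.8454
cells = 0.96·25.1514·17.8454

430.8834 billion cells


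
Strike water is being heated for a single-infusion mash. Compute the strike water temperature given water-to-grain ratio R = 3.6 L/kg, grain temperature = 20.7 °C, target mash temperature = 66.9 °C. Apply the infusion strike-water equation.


T_strike = (0.41/R)·(T_mash − T_grain) + T_mash
T_strike = (0.41/3.6)·(66.9 − 20.7) + 66.9

72.1617 °C


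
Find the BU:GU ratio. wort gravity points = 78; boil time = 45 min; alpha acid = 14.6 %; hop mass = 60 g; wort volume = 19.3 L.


U = 1.65·0.000125^(GP/1000)·(1−e^(−0.04t))/4.15;  IBU = (α/100)·m·U·1000/V;  BU:GU = IBU/GP
U = 1.65·0.000125^(78/1000)·(1−e^(−0.04·45))/4.15 = 0.1646
IBU = (14.6/100)·60·0.1646·1000/19.3 = 74.7262
BU:GU = 74.7262/78

0.9580


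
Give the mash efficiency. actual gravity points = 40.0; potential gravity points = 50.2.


efficiency = actual / potential × 100
efficiency = 40.0 / 50.2 × 100

79.6813 %


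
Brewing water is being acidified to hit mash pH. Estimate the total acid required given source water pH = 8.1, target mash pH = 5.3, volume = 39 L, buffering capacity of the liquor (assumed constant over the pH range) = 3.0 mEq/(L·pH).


acid = buffering capacity · (pH_source − pH_target) · V
acid = 3.0 · (8.1 − 5.3) · 39

327.6000 mEq


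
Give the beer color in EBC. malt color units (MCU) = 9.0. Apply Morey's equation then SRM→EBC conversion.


SRM = 1.4922·MCU^0.6859;  EBC = SRM·1.97
SRM = 1.4922·9.0^0.6859 = 6.7351
EBC = 6.7351·1.97

13.2681 EBC


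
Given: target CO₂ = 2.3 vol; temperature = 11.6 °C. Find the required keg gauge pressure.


psi = vols/(0.01821 + 0.09011·e^(−0.04·T)) − 14.695
psi = 2.3/(0.01821 + 0.09011·e^(−0.04·11.6)) − 14.695

16.0258 psi


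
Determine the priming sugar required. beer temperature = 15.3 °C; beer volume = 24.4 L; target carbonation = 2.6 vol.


residual = 14.695·(0.01821 + 0.09011·e^(−0.04·T));  sugar = (target − residual)·4.0·V
residual = 14.695·(0.01821 + 0.09011·e^(−0.04·15.3)) = 0.9856
sugar = (2.6 − 0.9856)·4.0·24.4

157.5610 g


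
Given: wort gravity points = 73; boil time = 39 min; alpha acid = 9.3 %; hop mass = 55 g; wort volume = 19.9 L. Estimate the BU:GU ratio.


U = 1.65·0.000125^(GP/1000)·(1−e^(−0.04t))/4.15;  IBU = (α/100)·m·U·1000/V;  BU:GU = IBU/GP
U = 1.65·0.000125^(73/1000)·(1−e^(−0.04·39))/4.15 = 0.1630
IBU = (9.3/100)·55·0.1630·1000/19.9 = 41.8847
BU:GU = 41.8847/73

0.5738


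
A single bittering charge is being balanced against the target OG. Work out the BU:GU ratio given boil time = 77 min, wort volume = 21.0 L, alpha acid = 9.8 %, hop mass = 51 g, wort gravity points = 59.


U = 1.65·0.000125^(GP/1000)·(1−e^(−0.04t))/4.15;  IBU = (α/100)·m·U·1000/V;  BU:GU = IBU/GP
U = 1.65·0.000125^(59/1000)·(1−e^(−0.04·77))/4.15 = 0.2232
IBU = (9.8/100)·51·0.2232·1000/21.0 = 53.1248
BU:GU = 53.1248/59

0.9004


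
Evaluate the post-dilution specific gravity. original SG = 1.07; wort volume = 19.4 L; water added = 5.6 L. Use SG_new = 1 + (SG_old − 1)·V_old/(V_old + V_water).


pts = (1.07 − 1)·1000·19.4/(19.4 + 5.6) = 54.3200
SG_new = 1 + 54.3200/1000

1.0543


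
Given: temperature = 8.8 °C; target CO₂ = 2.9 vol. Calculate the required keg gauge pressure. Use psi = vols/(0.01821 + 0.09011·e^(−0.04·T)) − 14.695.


psi = 2.9/(0.01821 + 0.09011·e^(−0.04·8.8)) − 14.695

20.8518 psi


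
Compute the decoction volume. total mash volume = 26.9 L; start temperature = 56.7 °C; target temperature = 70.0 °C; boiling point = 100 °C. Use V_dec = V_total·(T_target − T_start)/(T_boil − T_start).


V_dec = 26.9·(70.0 − 56.7)/(100 − 56.7)

8.2626 L


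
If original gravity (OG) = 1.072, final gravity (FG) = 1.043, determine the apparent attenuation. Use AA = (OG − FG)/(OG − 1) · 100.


AA = (1.072 − 1.043)/(1.072 − 1) · 100

40.2778 %


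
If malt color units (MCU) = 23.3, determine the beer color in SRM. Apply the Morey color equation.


SRM = 1.4922 · MCU^0.6859
SRM = 1.4922 · 23.3^0.6859

12.9329 SRM


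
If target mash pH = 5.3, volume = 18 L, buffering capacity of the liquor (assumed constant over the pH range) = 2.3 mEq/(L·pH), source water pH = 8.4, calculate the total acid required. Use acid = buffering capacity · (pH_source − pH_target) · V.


acid = 2.3 · (8.4 − 5.3) · 18

128.3400 mEq


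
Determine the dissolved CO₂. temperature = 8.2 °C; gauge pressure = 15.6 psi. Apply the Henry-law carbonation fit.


vols = (P + 14.695)·(0.01821 + 0.09011·e^(−0.04·T))
vols = (15.6 + 14.695)·(0.01821 + 0.09011·e^(−0.04·8.2))

2.5182 volumes


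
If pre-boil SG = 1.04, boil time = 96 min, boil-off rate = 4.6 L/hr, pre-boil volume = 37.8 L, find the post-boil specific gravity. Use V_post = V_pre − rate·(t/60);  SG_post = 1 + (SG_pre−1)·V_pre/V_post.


V_post = 37.8 − 4.6·(96/60) = 30.4400
SG_post = 1 + (1.04 − 1)·37.8/30.4400

1.0497


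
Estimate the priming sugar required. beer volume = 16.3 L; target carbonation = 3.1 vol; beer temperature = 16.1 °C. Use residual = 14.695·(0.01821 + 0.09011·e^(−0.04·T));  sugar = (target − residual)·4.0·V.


residual = 14.695·(0.01821 + 0.09011·e^(−0.04·16.1)) = 0.9630
sugar = (3.1 − 0.9630)·4.0·16.3

139.3303 g


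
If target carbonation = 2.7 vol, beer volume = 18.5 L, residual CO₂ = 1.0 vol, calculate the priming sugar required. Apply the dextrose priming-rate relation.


sugar = (target − residual)·4.0·V
sugar = (2.7 − 1.0)·4.0·18.5

125.8000 g


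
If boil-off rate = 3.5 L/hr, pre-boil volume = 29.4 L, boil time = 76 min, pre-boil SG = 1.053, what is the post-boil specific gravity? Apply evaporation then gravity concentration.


V_post = V_pre − rate·(t/60);  SG_post = 1 + (SG_pre−1)·V_pre/V_post
V_post = 29.4 − 3.5·(76/60) = 24.9667
SG_post = 1 + (1.053 − 1)·29.4/24.9667

1.0624


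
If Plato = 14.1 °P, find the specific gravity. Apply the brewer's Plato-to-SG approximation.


SG = 259/(259 − P)
SG = 259/(259 − 14.1)

1.0576


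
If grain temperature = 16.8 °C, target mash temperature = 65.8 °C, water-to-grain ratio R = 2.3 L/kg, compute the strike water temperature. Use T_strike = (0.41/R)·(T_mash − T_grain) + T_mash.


T_strike = (0.41/2.3)·(65.8 − 16.8) + 65.8

74.5348 °C


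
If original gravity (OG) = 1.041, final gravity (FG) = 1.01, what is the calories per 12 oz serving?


ABW = (OG−FG)·131.25·0.79/FG;  °P = 259 − 259/SG (for OG→OE and FG→AE);  RE = 0.1808·OE + 0.8192·AE;  Cal = (6.9·ABW + 4·(RE−0.1))·FG·3.55
ABW = (1.041 − 1.01)·131.25·0.79/1.01 = 3.1825
OE = 259 − 259/1.041 = 10.2008 °P
AE = 259 − 259/1.01 = 2.5644 °P
RE = 0.1808·10.2008 + 0.8192·2.5644 = 3.9450 °P
Cal = (6.9·3.1825 + 4·(3.9450−0.1))·1.01·3.55

133.8799 kcal


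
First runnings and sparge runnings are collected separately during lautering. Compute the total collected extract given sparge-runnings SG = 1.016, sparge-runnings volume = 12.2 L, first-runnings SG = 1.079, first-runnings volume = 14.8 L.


total = Σ (SG_i − 1)·1000·V_i
first = (1.079 − 1)·1000·14.8 = 1169.2000
sparge = (1.016 − 1)·1000·12.2 = 195.2000
total = 1169.2000 + 195.2000

1364.4000 gravity·L


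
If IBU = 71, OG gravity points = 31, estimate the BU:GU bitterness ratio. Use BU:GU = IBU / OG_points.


BU:GU = 71 / 31

2.2903


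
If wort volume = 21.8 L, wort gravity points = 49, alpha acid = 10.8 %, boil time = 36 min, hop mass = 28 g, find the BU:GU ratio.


U = 1.65·0.000125^(GP/1000)·(1−e^(−0.04t))/4.15;  IBU = (α/100)·m·U·1000/V;  BU:GU = IBU/GP
U = 1.65·0.000125^(49/1000)·(1−e^(−0.04·36))/4.15 = 0.1953
IBU = (10.8/100)·28·0.1953·1000/21.8 = 27.0941
BU:GU = 27.0941/49

0.5529


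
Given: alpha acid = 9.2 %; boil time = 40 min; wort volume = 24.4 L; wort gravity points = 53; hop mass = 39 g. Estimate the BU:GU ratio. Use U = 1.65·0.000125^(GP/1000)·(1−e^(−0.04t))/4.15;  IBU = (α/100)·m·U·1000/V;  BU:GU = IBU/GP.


U = 1.65·0.000125^(53/1000)·(1−e^(−0.04·40))/4.15 = 0.1971
IBU = (9.2/100)·39·0.1971·1000/24.4 = 28.9797
BU:GU = 28.9797/53

0.5468


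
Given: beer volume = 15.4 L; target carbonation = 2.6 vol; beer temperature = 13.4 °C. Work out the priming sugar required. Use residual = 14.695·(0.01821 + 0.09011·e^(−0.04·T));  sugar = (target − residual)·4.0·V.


residual = 14.695·(0.01821 + 0.09011·e^(−0.04·13.4)) = 1.0423
sugar = (2.6 − 1.0423)·4.0·15.4

95.9516 g


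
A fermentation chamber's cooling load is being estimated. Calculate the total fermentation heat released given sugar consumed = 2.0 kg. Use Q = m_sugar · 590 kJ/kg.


Q = 2.0 · 590

1180.0000 kJ


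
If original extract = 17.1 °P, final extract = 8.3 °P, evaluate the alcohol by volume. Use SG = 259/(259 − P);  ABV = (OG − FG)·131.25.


OG = 259/(259 − 17.1) = 1.0707
FG = 259/(259 − 8.3) = 1.0331
ABV = (1.0707 − 1.0331)·131.25

4.9328 % ABV


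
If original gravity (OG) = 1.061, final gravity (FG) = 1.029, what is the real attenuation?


AA = (OG−FG)/(OG−1)·100;  RA = AA·0.8192
AA = (1.061 − 1.029)/(1.061 − 1)·100 = 52.4590
RA = 52.4590·0.8192

42.9744 %


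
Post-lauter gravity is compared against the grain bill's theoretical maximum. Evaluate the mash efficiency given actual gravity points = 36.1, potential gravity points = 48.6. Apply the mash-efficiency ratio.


efficiency = actual / potential × 100
efficiency = 36.1 / 48.6 × 100

74.2798 %


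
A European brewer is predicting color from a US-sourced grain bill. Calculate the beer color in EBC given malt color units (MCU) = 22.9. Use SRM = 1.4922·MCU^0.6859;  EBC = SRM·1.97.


SRM = 1.4922·22.9^0.6859 = 12.7802
EBC = 12.7802·1.97

25.1770 EBC


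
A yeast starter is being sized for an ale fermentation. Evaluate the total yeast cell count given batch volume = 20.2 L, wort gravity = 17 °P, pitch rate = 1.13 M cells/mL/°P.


cells (billions) = rate · V_L · °P
cells = 1.13 · 20.2 · 17

388.0420 billion cells


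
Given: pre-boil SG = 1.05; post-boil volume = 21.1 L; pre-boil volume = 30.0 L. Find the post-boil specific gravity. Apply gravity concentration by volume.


SG_post = 1 + (SG_pre − 1)·V_pre/V_post
pts_pre = (1.05 − 1)·1000 = 50.0000
pts_post = 50.0000·30.0/21.1 = 71.0900
SG_post = 1 + 71.0900/1000

1.0711


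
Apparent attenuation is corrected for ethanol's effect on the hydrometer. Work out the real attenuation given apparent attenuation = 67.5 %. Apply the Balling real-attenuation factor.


RA = AA · 0.8192
RA = 67.5 · 0.8192

55.2960 %


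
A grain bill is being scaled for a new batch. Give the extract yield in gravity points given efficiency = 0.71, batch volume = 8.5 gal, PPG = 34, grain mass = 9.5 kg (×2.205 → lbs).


points = lbs × PPG × eff / vol
lbs = 9.5 × 2.205 = 20.9475
points = 20.9475 × 34 × 0.71 / 8.5

59.4909 points


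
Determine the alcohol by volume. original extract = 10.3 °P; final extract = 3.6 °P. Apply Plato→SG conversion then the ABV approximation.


SG = 259/(259 − P);  ABV = (OG − FG)·131.25
OG = 259/(259 − 10.3) = 1.0414
FG = 259/(259 − 3.6) = 1.0141
ABV = (1.0414 − 1.0141)·131.25

3.5857 % ABV


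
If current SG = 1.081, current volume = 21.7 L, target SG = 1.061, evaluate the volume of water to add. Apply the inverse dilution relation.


V_water = V·((SG_curr − 1)/(SG_target − 1) − 1)
V_water = 21.7·((1.081 − 1)/(1.061 − 1) − 1)

7.1148 L


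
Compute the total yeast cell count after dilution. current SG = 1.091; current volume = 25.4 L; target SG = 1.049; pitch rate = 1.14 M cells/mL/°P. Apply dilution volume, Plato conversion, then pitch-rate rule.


V_w = V·((SG_c−1)/(SG_t−1)−1);  °P = 259 − 259/SG_t;  cells = rate·(V+V_w)·°P
V_w = 25.4·((1.091−1)/(1.049−1)−1) = 21.7714
V_final = 25.4 + 21.7714 = 47.1714
°P = 259 − 259/1.049 = 12.0982
cells = 1.14·47.1714·12.0982

650.5853 billion cells
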